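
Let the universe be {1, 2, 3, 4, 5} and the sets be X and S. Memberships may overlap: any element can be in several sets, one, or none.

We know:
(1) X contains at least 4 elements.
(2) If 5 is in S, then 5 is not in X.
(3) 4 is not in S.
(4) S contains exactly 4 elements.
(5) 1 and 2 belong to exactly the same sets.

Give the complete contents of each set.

From (3): 4 ∉ S.
(4): only 4 candidates remain for S, so all are in.
(2): 5 ∉ X.
(1): only 4 candidates remain for X, so all are in.

X = {1, 2, 3, 4}; S = {1, 2, 3, 5}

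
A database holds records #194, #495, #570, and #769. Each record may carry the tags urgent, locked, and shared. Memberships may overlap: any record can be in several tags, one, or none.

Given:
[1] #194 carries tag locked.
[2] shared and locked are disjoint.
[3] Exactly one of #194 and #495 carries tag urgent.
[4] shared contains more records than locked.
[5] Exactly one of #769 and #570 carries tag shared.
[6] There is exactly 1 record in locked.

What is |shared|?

2

From (1): #194 ∈ locked.
(2) (disjoint): #194 ∉ shared.
(6): locked already has 1, so the rest are out.
Suppose #495 ∉ shared: no assignment then satisfies all the clues, so #495 ∈ shared.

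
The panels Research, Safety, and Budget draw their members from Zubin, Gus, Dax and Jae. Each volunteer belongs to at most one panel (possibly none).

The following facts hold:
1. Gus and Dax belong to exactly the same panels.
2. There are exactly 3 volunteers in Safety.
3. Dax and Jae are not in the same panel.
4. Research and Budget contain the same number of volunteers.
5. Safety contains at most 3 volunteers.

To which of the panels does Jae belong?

Jae: none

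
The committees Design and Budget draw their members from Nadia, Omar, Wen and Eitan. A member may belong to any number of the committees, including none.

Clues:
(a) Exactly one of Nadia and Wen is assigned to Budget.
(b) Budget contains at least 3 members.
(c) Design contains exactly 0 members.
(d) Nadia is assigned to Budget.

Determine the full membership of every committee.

From (d): Nadia ∈ Budget.
(a) (exactly one): Wen ∉ Budget.
(b): only 3 candidates remain for Budget, so all are in.
(c): Design already has 0, so the rest are out.

Design = {}; Budget = {Eitan, Nadia, Omar}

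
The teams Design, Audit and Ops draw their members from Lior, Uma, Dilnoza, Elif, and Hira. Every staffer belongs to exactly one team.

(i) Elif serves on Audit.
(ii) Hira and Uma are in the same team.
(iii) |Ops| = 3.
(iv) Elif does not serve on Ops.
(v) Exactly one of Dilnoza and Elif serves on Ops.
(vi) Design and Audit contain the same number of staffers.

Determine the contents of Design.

Design = {Lior}

From (i): Elif ∈ Audit.
(v) (exactly one): Dilnoza ∈ Ops.
Suppose Lior ∉ Design: no assignment then satisfies all the clues, so Lior ∈ Design.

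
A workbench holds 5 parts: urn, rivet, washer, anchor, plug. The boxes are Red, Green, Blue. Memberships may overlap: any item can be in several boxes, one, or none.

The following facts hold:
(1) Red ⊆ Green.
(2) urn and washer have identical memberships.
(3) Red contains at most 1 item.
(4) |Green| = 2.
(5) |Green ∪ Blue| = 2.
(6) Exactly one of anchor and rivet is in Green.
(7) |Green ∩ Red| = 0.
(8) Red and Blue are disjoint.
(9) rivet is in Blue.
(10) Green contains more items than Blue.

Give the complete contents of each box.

From (9): rivet ∈ Blue.
(8) (disjoint): rivet ∉ Red.
Suppose urn ∈ Red: no assignment then satisfies all the clues, so urn ∉ Red.

Red = {}; Green = {plug, rivet}; Blue = {rivet}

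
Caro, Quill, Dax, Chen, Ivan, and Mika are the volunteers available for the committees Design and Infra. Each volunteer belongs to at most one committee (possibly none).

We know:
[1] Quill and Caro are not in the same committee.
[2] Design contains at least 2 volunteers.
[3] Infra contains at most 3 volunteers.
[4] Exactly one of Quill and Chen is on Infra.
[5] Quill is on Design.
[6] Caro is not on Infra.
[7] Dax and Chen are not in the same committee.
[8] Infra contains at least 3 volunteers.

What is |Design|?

From (5): Quill ∈ Design.
From (6): Caro ∉ Infra.
(1): Caro ∉ Design.
(4) (exactly one): Chen ∈ Infra.
(7): Dax ∉ Infra.
(8): only 3 candidates remain for Infra, so all are in.
(2): only 2 candidates remain for Design, so all are in.

2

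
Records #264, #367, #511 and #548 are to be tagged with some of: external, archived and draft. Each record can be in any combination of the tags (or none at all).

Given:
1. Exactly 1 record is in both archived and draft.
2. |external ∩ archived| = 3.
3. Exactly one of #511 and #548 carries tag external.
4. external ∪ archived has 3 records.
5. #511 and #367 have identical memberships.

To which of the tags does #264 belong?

#264: archived, draft, external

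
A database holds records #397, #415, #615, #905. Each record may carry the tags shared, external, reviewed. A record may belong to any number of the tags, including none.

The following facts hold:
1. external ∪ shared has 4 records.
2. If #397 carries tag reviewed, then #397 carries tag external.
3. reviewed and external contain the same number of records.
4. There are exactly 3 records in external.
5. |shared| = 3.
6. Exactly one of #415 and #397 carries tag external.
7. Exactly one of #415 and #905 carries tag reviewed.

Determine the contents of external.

external = {#397, #615, #905}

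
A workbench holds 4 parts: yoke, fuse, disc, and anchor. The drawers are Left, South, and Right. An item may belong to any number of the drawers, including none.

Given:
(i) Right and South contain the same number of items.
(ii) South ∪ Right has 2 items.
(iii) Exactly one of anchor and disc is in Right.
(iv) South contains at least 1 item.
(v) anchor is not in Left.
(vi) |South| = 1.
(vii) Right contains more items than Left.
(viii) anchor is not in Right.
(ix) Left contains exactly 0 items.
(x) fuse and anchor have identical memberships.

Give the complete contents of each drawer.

Left = {}; South = {yoke}; Right = {disc}

From (v): anchor ∉ Left.
From (viii): anchor ∉ Right.
(iii) (exactly one): disc ∈ Right.
(ix): Left already has 0, so the rest are out.
(x): fuse matches anchor: fuse ∉ Right.
Suppose yoke ∉ South: no assignment then satisfies all the clues, so yoke ∈ South.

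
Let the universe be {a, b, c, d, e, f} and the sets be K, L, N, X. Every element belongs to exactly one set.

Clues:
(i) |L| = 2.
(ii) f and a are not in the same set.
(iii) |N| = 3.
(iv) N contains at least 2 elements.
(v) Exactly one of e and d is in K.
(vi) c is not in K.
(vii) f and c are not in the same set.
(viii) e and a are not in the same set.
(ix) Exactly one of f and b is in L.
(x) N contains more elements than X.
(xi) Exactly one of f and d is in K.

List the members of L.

From (vi): c ∉ K.
Suppose a ∈ L: no assignment then satisfies all the clues, so a ∉ L.

L = {e, f}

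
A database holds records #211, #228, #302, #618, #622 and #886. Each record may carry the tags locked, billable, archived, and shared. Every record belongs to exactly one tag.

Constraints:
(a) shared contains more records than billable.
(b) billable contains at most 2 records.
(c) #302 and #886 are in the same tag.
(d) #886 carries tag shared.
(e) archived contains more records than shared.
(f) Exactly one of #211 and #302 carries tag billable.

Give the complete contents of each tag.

locked = {}; billable = {#211}; archived = {#228, #618, #622}; shared = {#302, #886}

From (d): #886 ∈ shared.
(c): #302 matches #886: #302 ∉ locked.
(c): #302 matches #886: #302 ∉ billable.
(c): #302 matches #886: #302 ∉ archived.
(c): #302 matches #886: #302 ∈ shared.
(f) (exactly one): #211 ∈ billable.
Suppose #228 ∈ locked: no assignment then satisfies all the clues, so #228 ∉ locked.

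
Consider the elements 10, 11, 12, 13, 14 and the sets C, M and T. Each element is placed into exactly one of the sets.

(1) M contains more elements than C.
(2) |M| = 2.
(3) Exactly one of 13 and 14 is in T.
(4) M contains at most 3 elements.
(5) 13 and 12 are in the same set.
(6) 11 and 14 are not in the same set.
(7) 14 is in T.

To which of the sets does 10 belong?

10: T

From (7): 14 ∈ T.
(3) (exactly one): 13 ∉ T.
(5): 12 matches 13: 12 ∉ T.
(6): 11 ∉ T.
Suppose 10 ∈ C: no assignment then satisfies all the clues, so 10 ∉ C.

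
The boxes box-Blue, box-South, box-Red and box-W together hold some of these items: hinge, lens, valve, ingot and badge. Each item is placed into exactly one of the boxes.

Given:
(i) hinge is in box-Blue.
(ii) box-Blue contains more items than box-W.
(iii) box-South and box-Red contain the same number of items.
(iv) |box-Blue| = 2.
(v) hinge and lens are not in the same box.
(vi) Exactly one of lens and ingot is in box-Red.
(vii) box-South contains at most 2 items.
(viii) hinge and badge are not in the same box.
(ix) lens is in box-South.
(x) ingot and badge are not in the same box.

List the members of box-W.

From (i): hinge ∈ box-Blue.
From (ix): lens ∈ box-South.
(vi) (exactly one): ingot ∈ box-Red.
(viii): badge ∉ box-Blue.
(x): badge ∉ box-Red.
(iv): only 2 candidates remain for box-Blue, so all are in.
Suppose badge ∉ box-W: no assignment then satisfies all the clues, so badge ∈ box-W.

box-W = {badge}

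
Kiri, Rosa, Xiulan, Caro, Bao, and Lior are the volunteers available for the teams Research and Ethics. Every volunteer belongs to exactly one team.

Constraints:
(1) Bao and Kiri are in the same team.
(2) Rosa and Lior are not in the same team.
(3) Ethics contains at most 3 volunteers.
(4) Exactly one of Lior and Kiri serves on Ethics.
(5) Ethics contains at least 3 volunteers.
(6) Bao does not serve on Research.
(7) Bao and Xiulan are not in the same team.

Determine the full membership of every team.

Research = {Caro, Lior, Xiulan}; Ethics = {Bao, Kiri, Rosa}

From (6): Bao ∉ Research.
(1): Kiri matches Bao: Kiri ∉ Research.
Only one team left: Kiri ∈ Ethics.
Only one team left: Bao ∈ Ethics.
(4) (exactly one): Lior ∉ Ethics.
(7): Xiulan ∉ Ethics.
Only one team left: Xiulan ∈ Research.
Only one team left: Lior ∈ Research.
(2): Rosa ∉ Research.
Only one team left: Rosa ∈ Ethics.
(3): Ethics already has 3, so the rest are out.
Only one team left: Caro ∈ Research.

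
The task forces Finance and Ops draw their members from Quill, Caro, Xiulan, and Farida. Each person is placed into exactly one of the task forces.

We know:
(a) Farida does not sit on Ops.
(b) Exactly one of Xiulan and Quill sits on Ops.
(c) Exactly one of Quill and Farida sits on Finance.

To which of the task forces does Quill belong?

Quill: Ops

From (a): Farida ∉ Ops.
Only one task force left: Farida ∈ Finance.
(c) (exactly one): Quill ∉ Finance.
Only one task force left: Quill ∈ Ops.
(b) (exactly one): Xiulan ∉ Ops.
Only one task force left: Xiulan ∈ Finance.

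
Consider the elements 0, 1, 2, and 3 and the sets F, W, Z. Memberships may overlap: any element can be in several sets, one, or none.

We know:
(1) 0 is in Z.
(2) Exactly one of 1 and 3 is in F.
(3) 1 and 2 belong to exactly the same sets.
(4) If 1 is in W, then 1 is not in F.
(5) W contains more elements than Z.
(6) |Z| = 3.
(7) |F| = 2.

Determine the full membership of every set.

From (1): 0 ∈ Z.
Suppose 0 ∉ F: no assignment then satisfies all the clues, so 0 ∈ F.

F = {0, 3}; W = {0, 1, 2, 3}; Z = {0, 1, 2}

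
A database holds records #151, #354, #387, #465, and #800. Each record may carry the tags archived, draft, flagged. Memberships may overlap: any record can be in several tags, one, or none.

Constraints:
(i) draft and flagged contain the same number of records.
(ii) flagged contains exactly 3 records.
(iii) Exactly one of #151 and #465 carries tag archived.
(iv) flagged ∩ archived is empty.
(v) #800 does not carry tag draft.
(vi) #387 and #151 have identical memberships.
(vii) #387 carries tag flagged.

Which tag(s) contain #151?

From (v): #800 ∉ draft.
From (vii): #387 ∈ flagged.
(iv) (disjoint): #387 ∉ archived.
(vi): #151 matches #387: #151 ∉ archived.
(vi): #151 matches #387: #151 ∈ flagged.
(iii) (exactly one): #465 ∈ archived.
(iv) (disjoint): #465 ∉ flagged.
Suppose #151 ∉ draft: no assignment then satisfies all the clues, so #151 ∈ draft.

#151: draft, flagged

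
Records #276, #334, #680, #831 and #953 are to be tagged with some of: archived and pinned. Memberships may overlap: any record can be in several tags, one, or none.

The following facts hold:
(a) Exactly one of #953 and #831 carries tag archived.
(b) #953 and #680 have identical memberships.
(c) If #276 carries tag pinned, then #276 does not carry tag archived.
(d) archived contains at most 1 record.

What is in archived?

archived = {#831}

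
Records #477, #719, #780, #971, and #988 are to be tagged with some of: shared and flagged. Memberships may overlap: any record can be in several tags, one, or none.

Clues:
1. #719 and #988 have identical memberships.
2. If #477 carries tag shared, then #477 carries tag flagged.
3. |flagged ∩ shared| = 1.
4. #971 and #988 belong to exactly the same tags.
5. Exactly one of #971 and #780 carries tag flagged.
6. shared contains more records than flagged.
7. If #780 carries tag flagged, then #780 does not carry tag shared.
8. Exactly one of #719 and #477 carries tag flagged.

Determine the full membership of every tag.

shared = {#477, #719, #971, #988}; flagged = {#477, #780}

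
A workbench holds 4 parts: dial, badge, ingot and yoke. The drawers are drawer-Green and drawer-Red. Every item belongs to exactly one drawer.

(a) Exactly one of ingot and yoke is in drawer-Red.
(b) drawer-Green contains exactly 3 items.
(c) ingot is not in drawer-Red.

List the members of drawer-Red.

drawer-Red = {yoke}

From (c): ingot ∉ drawer-Red.
(a) (exactly one): yoke ∈ drawer-Red.
(b): only 3 candidates remain for drawer-Green, so all are in.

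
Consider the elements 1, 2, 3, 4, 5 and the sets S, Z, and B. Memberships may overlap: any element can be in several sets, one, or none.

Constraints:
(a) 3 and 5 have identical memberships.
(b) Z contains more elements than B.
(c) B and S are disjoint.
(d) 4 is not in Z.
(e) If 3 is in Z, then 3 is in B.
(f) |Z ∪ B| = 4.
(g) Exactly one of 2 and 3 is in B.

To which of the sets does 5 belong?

From (d): 4 ∉ Z.
Suppose 5 ∈ S: no assignment then satisfies all the clues, so 5 ∉ S.

5: B, Z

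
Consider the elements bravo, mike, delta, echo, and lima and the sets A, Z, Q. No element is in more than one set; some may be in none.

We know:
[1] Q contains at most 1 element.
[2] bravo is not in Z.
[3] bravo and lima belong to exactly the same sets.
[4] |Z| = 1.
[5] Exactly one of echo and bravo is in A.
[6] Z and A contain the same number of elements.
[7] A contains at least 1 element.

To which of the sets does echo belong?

echo: A

From (2): bravo ∉ Z.
(3): lima matches bravo: lima ∉ Z.
Suppose echo ∉ A: no assignment then satisfies all the clues, so echo ∈ A.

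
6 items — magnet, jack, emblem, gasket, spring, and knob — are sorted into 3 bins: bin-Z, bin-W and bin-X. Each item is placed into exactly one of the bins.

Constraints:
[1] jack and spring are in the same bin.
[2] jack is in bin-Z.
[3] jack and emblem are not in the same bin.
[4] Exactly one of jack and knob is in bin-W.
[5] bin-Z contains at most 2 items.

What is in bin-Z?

From (2): jack ∈ bin-Z.
(1): spring matches jack: spring ∈ bin-Z.
(3): emblem ∉ bin-Z.
(4) (exactly one): knob ∈ bin-W.
(5): bin-Z already has 2, so the rest are out.

bin-Z = {jack, spring}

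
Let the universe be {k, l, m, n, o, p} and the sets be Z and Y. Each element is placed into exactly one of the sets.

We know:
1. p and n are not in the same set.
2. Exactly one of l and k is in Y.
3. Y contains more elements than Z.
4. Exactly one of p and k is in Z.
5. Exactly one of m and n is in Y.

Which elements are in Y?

Y = {l, m, o, p}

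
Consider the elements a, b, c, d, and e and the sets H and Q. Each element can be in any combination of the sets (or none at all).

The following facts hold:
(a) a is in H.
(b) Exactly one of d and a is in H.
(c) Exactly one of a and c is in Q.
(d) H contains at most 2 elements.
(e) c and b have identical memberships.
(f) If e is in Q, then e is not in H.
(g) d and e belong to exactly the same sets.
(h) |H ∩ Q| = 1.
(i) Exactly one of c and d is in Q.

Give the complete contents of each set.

From (a): a ∈ H.
(b) (exactly one): d ∉ H.
(g): e matches d: e ∉ H.
Suppose a ∉ Q: no assignment then satisfies all the clues, so a ∈ Q.

H = {a}; Q = {a, d, e}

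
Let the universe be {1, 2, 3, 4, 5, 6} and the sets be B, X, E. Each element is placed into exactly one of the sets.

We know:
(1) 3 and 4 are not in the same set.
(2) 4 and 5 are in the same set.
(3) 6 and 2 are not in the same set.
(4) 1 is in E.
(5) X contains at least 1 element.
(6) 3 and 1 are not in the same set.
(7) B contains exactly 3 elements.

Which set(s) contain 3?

3: X

From (4): 1 ∈ E.
(6): 3 ∉ E.
Suppose 3 ∈ B: no assignment then satisfies all the clues, so 3 ∉ B.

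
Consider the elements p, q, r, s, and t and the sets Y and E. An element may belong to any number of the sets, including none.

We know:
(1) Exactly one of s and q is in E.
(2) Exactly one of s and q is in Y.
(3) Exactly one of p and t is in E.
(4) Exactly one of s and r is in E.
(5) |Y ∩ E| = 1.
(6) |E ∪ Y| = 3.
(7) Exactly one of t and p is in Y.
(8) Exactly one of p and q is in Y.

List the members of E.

E = {s, t}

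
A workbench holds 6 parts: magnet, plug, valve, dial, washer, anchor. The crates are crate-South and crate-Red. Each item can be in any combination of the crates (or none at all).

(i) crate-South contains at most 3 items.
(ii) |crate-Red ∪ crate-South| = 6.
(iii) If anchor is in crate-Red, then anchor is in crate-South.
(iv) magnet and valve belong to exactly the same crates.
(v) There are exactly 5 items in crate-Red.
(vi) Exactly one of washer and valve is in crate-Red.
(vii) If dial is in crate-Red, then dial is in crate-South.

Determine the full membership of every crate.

crate-South = {anchor, dial, washer}; crate-Red = {anchor, dial, magnet, plug, valve}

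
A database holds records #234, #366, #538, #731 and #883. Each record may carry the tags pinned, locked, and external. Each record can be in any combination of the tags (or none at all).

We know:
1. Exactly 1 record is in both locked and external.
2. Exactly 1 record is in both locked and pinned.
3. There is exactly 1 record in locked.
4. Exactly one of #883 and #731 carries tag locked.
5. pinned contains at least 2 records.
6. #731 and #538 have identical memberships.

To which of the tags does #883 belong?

#883: external, locked, pinned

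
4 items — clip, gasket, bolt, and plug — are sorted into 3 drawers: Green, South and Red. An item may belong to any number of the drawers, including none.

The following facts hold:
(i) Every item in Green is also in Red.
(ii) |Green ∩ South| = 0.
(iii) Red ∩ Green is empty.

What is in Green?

Green = {}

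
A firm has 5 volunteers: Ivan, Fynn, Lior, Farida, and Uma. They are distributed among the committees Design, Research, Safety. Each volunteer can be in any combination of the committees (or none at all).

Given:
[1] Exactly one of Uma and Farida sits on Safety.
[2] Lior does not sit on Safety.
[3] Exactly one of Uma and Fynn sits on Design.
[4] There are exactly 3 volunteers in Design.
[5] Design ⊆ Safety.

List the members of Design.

Design = {Farida, Fynn, Ivan}

From (2): Lior ∉ Safety.
(5) contrapositive: Lior ∉ Design.
Suppose Ivan ∉ Design: no assignment then satisfies all the clues, so Ivan ∈ Design.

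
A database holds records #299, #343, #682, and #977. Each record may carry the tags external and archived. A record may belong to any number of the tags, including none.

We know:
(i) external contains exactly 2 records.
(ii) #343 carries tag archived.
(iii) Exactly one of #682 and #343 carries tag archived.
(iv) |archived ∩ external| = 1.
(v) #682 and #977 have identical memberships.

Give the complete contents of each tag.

From (ii): #343 ∈ archived.
(iii) (exactly one): #682 ∉ archived.
(v): #977 matches #682: #977 ∉ archived.
Suppose #299 ∉ external: no assignment then satisfies all the clues, so #299 ∈ external.

external = {#299, #343}; archived = {#343}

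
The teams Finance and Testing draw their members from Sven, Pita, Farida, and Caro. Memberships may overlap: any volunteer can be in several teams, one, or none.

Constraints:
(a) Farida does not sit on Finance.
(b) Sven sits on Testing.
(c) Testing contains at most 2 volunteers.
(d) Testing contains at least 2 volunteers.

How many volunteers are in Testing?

2

From (a): Farida ∉ Finance.
From (b): Sven ∈ Testing.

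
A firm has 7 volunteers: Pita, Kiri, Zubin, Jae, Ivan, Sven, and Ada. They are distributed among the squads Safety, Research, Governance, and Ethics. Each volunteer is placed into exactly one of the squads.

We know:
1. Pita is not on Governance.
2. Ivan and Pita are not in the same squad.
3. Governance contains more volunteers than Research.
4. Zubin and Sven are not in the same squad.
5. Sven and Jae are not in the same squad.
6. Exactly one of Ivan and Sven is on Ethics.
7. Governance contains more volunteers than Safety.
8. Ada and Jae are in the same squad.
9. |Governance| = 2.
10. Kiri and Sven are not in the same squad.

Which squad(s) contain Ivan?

Ivan: Ethics

From (1): Pita ∉ Governance.
Suppose Ivan ∈ Safety: no assignment then satisfies all the clues, so Ivan ∉ Safety.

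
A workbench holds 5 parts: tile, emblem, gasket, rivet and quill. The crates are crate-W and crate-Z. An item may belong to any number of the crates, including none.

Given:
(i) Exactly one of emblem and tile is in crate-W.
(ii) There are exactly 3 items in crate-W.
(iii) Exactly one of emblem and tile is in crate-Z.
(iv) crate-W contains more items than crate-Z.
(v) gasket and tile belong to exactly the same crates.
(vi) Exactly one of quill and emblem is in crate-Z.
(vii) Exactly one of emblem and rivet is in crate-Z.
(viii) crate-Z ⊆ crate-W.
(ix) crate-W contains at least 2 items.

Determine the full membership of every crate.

crate-W = {emblem, quill, rivet}; crate-Z = {emblem}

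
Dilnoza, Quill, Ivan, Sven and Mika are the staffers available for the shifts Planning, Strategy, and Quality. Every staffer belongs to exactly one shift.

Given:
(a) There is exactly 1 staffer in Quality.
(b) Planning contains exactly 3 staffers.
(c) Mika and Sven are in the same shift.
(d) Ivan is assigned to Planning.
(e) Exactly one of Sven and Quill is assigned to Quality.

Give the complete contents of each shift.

Planning = {Ivan, Mika, Sven}; Strategy = {Dilnoza}; Quality = {Quill}

From (d): Ivan ∈ Planning.
Suppose Dilnoza ∈ Planning: no assignment then satisfies all the clues, so Dilnoza ∉ Planning.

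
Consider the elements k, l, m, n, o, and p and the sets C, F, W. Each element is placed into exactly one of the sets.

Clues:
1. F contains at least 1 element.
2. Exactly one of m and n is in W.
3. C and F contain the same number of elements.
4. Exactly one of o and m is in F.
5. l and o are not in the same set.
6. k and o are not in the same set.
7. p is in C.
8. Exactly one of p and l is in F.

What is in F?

From (7): p ∈ C.
(8) (exactly one): l ∈ F.
(5): o ∉ F.
(4) (exactly one): m ∈ F.
(2) (exactly one): n ∈ W.
Suppose k ∈ F: no assignment then satisfies all the clues, so k ∉ F.

F = {l, m}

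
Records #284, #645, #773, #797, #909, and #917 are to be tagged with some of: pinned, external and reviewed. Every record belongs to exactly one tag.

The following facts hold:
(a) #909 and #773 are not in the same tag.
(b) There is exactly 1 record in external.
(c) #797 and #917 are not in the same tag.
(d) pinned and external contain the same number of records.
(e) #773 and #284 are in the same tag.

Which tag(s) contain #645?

#645: reviewed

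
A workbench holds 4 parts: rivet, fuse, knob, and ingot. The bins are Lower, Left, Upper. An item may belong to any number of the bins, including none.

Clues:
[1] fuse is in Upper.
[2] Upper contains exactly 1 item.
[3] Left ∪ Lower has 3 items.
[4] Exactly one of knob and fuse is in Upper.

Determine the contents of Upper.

Upper = {fuse}

From (1): fuse ∈ Upper.
(2): Upper already has 1, so the rest are out.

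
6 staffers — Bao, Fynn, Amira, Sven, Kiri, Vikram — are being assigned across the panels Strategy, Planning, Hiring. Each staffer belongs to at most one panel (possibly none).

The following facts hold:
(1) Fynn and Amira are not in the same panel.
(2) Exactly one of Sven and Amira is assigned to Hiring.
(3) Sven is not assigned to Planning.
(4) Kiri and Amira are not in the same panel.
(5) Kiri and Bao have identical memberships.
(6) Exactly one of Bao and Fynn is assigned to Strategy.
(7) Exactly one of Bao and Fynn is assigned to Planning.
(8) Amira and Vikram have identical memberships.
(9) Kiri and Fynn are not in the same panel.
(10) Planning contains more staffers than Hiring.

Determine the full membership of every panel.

Strategy = {Fynn}; Planning = {Bao, Kiri}; Hiring = {Sven}

From (3): Sven ∉ Planning.
Suppose Bao ∈ Strategy: no assignment then satisfies all the clues, so Bao ∉ Strategy.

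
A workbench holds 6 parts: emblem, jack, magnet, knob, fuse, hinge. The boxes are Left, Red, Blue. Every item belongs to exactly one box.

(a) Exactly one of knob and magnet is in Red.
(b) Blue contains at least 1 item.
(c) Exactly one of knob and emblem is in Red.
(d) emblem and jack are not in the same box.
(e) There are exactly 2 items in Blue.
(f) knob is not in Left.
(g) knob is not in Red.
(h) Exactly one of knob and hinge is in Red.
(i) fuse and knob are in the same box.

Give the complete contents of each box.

Left = {jack}; Red = {emblem, hinge, magnet}; Blue = {fuse, knob}

From (f): knob ∉ Left.
From (g): knob ∉ Red.
(a) (exactly one): magnet ∈ Red.
(c) (exactly one): emblem ∈ Red.
(d): jack ∉ Red.
(h) (exactly one): hinge ∈ Red.
(i): fuse matches knob: fuse ∉ Left.
(i): fuse matches knob: fuse ∉ Red.
Only one box left: knob ∈ Blue.
Only one box left: fuse ∈ Blue.
(e): Blue already has 2, so the rest are out.
Only one box left: jack ∈ Left.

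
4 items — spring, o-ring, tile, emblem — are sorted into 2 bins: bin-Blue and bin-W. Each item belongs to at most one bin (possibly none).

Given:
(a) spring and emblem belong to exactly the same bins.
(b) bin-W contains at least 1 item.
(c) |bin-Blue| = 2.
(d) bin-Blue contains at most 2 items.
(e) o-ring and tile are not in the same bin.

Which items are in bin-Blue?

bin-Blue = {emblem, spring}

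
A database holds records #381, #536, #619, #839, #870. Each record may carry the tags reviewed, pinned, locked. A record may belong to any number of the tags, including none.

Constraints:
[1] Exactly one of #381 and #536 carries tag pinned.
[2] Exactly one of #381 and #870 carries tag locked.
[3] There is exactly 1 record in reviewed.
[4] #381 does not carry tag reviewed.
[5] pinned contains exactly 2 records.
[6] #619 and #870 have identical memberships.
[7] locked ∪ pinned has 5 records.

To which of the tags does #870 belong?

#870: locked

From (4): #381 ∉ reviewed.
Suppose #870 ∈ reviewed: no assignment then satisfies all the clues, so #870 ∉ reviewed.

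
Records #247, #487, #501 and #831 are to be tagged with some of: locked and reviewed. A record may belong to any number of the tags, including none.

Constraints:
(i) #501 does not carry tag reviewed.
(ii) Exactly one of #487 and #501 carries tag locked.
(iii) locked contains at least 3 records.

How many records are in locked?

3

From (i): #501 ∉ reviewed.
Suppose #247 ∉ locked: no assignment then satisfies all the clues, so #247 ∈ locked.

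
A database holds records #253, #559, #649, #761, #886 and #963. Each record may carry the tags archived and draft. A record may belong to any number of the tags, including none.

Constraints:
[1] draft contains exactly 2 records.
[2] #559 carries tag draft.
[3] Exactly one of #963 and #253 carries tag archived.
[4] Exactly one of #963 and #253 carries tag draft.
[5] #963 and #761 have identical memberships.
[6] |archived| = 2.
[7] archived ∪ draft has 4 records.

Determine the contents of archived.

archived = {#761, #963}

From (2): #559 ∈ draft.
Suppose #253 ∈ archived: no assignment then satisfies all the clues, so #253 ∉ archived.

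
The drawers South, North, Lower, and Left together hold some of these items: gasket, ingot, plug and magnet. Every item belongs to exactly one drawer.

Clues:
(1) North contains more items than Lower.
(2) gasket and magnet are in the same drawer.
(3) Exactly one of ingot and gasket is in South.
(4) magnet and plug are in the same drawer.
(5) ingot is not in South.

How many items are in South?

From (5): ingot ∉ South.
(3) (exactly one): gasket ∈ South.
(2): magnet matches gasket: magnet ∈ South.
(4): plug matches magnet: plug ∈ South.

3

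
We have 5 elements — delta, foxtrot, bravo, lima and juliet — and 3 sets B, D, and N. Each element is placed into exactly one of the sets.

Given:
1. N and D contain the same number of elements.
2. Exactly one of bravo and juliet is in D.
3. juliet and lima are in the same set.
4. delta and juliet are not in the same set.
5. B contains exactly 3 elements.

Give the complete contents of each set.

B = {foxtrot, juliet, lima}; D = {bravo}; N = {delta}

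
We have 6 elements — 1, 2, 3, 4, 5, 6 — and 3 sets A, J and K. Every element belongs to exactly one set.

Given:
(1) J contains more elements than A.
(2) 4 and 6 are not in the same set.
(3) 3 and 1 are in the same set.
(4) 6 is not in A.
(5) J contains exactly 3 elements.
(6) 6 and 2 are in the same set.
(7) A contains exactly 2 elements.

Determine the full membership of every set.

A = {1, 3}; J = {2, 5, 6}; K = {4}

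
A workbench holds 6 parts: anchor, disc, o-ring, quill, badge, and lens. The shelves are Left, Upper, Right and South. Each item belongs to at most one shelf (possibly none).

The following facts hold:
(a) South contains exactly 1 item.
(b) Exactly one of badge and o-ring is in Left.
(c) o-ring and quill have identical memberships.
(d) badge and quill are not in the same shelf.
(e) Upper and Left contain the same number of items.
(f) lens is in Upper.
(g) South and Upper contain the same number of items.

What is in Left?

Left = {badge}

From (f): lens ∈ Upper.
Suppose anchor ∈ Left: no assignment then satisfies all the clues, so anchor ∉ Left.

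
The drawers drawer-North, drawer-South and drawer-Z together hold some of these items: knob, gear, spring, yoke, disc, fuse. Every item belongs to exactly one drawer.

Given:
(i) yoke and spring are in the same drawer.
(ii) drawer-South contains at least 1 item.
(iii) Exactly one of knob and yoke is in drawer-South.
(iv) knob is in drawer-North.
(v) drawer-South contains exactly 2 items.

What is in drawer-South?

From (iv): knob ∈ drawer-North.
(iii) (exactly one): yoke ∈ drawer-South.
(i): spring matches yoke: spring ∉ drawer-North.
(i): spring matches yoke: spring ∈ drawer-South.
(v): drawer-South already has 2, so the rest are out.

drawer-South = {spring, yoke}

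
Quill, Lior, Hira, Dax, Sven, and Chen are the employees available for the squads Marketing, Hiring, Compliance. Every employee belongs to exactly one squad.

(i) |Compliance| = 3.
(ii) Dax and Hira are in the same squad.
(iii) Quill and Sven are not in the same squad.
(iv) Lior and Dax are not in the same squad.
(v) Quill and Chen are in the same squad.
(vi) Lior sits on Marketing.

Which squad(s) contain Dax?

Dax: Compliance

From (vi): Lior ∈ Marketing.
(iv): Dax ∉ Marketing.
(ii): Hira matches Dax: Hira ∉ Marketing.
Suppose Dax ∈ Hiring: no assignment then satisfies all the clues, so Dax ∉ Hiring.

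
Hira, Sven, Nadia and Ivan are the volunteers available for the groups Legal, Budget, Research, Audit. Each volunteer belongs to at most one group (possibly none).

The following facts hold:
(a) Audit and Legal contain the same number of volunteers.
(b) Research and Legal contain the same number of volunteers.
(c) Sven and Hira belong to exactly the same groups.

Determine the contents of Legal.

Legal = {}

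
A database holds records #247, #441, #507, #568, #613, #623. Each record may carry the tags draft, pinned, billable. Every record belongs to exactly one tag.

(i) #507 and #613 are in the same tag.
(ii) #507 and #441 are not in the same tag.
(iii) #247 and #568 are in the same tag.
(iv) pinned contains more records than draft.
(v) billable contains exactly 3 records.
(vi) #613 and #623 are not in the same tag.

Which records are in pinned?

pinned = {#507, #613}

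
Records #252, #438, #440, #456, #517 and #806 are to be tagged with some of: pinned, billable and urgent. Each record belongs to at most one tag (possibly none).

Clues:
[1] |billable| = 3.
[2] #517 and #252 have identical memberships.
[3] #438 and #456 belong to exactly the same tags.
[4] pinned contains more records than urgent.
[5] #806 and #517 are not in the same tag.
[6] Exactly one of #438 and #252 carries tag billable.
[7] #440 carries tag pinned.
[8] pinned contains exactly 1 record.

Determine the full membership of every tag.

From (7): #440 ∈ pinned.
(8): pinned already has 1, so the rest are out.
Suppose #252 ∈ billable: no assignment then satisfies all the clues, so #252 ∉ billable.

pinned = {#440}; billable = {#438, #456, #806}; urgent = {}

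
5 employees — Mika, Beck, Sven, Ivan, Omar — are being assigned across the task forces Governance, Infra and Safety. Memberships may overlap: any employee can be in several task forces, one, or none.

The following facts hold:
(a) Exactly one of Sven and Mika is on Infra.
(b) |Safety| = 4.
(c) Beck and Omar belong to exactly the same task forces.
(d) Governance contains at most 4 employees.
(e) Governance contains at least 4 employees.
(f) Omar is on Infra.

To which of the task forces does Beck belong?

Beck: Governance, Infra, Safety

From (f): Omar ∈ Infra.
(c): Beck matches Omar: Beck ∈ Infra.
Suppose Beck ∉ Governance: no assignment then satisfies all the clues, so Beck ∈ Governance.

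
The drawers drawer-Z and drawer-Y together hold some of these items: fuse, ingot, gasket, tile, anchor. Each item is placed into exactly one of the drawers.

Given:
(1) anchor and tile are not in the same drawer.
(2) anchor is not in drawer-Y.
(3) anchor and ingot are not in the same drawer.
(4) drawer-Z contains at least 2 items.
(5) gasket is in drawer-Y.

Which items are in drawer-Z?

From (2): anchor ∉ drawer-Y.
From (5): gasket ∈ drawer-Y.
Only one drawer left: anchor ∈ drawer-Z.
(1): tile ∉ drawer-Z.
(3): ingot ∉ drawer-Z.
(4): only 2 candidates remain for drawer-Z, so all are in.
Only one drawer left: ingot ∈ drawer-Y.
Only one drawer left: tile ∈ drawer-Y.

drawer-Z = {anchor, fuse}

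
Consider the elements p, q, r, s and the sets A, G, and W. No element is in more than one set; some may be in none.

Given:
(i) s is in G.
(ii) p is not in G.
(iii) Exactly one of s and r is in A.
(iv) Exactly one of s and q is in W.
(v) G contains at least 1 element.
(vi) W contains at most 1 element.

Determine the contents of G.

From (i): s ∈ G.
From (ii): p ∉ G.
(iii) (exactly one): r ∈ A.
(iv) (exactly one): q ∈ W.
(vi): W already has 1, so the rest are out.

G = {s}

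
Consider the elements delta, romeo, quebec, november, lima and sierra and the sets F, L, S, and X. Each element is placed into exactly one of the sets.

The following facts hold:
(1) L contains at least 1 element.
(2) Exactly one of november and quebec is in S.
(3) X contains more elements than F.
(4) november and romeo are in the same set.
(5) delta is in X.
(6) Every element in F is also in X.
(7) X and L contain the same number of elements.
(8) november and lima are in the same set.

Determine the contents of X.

X = {delta}

From (5): delta ∈ X.
Suppose romeo ∈ X: no assignment then satisfies all the clues, so romeo ∉ X.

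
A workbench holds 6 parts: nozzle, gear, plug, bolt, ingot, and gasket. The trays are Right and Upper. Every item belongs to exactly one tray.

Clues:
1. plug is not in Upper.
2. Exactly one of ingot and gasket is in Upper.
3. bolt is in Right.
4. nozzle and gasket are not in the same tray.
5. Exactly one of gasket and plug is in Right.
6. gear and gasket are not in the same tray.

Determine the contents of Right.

Right = {bolt, gear, ingot, nozzle, plug}

From (1): plug ∉ Upper.
From (3): bolt ∈ Right.
Only one tray left: plug ∈ Right.
(5) (exactly one): gasket ∉ Right.
Only one tray left: gasket ∈ Upper.
(2) (exactly one): ingot ∉ Upper.
(4): nozzle ∉ Upper.
(6): gear ∉ Upper.
Only one tray left: nozzle ∈ Right.
Only one tray left: gear ∈ Right.
Only one tray left: ingot ∈ Right.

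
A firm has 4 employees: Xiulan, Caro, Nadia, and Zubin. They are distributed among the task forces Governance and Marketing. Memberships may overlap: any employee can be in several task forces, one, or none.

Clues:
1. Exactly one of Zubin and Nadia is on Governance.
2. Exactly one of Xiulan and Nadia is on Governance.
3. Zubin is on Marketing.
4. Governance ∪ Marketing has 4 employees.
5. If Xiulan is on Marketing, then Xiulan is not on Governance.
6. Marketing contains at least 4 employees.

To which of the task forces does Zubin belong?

Zubin: Marketing

From (3): Zubin ∈ Marketing.
(6): only 4 candidates remain for Marketing, so all are in.
(5): Xiulan ∉ Governance.
(2) (exactly one): Nadia ∈ Governance.
(1) (exactly one): Zubin ∉ Governance.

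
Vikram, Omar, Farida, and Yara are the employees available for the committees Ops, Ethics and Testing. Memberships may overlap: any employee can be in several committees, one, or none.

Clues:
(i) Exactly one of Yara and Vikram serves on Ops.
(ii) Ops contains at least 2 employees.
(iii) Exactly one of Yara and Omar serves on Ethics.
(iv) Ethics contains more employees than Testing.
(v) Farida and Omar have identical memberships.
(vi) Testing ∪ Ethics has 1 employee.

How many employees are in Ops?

3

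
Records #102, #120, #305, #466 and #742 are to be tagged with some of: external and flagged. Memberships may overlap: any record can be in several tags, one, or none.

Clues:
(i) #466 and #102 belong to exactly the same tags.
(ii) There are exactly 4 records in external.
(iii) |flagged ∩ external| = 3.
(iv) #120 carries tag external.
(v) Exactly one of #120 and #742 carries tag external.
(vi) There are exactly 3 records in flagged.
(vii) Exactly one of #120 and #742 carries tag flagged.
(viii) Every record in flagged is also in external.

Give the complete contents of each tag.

external = {#102, #120, #305, #466}; flagged = {#102, #120, #466}

From (iv): #120 ∈ external.
(v) (exactly one): #742 ∉ external.
(viii) contrapositive: #742 ∉ flagged.
(ii): only 4 candidates remain for external, so all are in.
(vii) (exactly one): #120 ∈ flagged.
Suppose #102 ∉ flagged: no assignment then satisfies all the clues, so #102 ∈ flagged.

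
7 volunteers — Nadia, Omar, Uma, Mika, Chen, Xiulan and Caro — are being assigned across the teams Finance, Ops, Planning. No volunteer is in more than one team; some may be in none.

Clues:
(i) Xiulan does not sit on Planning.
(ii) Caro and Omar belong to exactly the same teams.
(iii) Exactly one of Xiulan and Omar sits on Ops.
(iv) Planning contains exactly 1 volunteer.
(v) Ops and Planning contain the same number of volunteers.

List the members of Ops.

Ops = {Xiulan}

From (i): Xiulan ∉ Planning.
Suppose Nadia ∈ Ops: no assignment then satisfies all the clues, so Nadia ∉ Ops.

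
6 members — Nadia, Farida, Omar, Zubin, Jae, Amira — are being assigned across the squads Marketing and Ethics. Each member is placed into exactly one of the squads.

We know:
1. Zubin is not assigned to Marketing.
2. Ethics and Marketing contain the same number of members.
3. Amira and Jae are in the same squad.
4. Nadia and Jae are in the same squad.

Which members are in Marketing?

Marketing = {Amira, Jae, Nadia}

From (1): Zubin ∉ Marketing.
Only one squad left: Zubin ∈ Ethics.
Suppose Nadia ∉ Marketing: no assignment then satisfies all the clues, so Nadia ∈ Marketing.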